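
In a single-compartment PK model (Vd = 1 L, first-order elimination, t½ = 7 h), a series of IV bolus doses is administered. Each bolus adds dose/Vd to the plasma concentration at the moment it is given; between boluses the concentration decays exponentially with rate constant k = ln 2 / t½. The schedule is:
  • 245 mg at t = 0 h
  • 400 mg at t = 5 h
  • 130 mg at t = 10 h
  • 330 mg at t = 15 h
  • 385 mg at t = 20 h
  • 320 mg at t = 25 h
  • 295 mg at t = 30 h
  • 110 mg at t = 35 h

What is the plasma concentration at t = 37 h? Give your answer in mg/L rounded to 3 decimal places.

476.208 mg/L

k = ln 2 / 7 = 0.09902 per h
Dose 1 (245 mg at t=0 h): 245·exp(−0.09902·37) = 6.281 mg/L
Dose 2 (400 mg at t=5 h): 400·exp(−0.09902·32) = 16.824 mg/L
Dose 3 (130 mg at t=10 h): 130·exp(−0.09902·27) = 8.971 mg/L
Dose 4 (330 mg at t=15 h): 330·exp(−0.09902·22) = 37.361 mg/L
Dose 5 (385 mg at t=20 h): 385·exp(−0.09902·17) = 71.513 mg/L
Dose 6 (320 mg at t=25 h): 320·exp(−0.09902·12) = 97.521 mg/L
Dose 7 (295 mg at t=30 h): 295·exp(−0.09902·7) = 147.500 mg/L
Dose 8 (110 mg at t=35 h): 110·exp(−0.09902·2) = 90.237 mg/L
C(37) = 6.281 + 16.824 + 8.971 + 37.361 + 71.513 + 97.521 + 147.500 + 90.237 = 476.208 mg/L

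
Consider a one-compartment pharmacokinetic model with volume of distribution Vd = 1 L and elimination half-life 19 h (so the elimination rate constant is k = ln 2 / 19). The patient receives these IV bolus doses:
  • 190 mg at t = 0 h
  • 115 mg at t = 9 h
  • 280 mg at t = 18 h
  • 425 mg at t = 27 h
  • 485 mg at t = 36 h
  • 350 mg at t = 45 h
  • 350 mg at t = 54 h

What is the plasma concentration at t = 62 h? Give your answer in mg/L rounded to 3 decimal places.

k = ln 2 / 19 = 0.03648 per h
Dose 1 (190 mg at t=0 h): 190·exp(−0.03648·62) = 19.790 mg/L
Dose 2 (115 mg at t=9 h): 115·exp(−0.03648·53) = 16.633 mg/L
Dose 3 (280 mg at t=18 h): 280·exp(−0.03648·44) = 56.239 mg/L
Dose 4 (425 mg at t=27 h): 425·exp(−0.03648·35) = 118.539 mg/L
Dose 5 (485 mg at t=36 h): 485·exp(−0.03648·26) = 187.848 mg/L
Dose 6 (350 mg at t=45 h): 350·exp(−0.03648·17) = 188.246 mg/L
Dose 7 (350 mg at t=54 h): 350·exp(−0.03648·8) = 261.408 mg/L
C(62) = 19.790 + 16.633 + 56.239 + 118.539 + 187.848 + 188.246 + 261.408 = 848.702 mg/L

848.702 mg/L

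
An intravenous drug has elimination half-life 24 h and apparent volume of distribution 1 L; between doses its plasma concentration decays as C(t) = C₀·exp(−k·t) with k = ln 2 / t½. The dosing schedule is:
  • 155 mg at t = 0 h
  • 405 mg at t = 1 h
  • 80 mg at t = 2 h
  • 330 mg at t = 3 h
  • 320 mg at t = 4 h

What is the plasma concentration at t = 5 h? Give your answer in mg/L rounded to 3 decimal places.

1190.701 mg/L

k = ln 2 / 24 = 0.02888 per h
Dose 1 (155 mg at t=0 h): 155·exp(−0.02888·5) = 134.158 mg/L
Dose 2 (405 mg at t=1 h): 405·exp(−0.02888·4) = 360.814 mg/L
Dose 3 (80 mg at t=2 h): 80·exp(−0.02888·3) = 73.360 mg/L
Dose 4 (330 mg at t=3 h): 330·exp(−0.02888·2) = 311.479 mg/L
Dose 5 (320 mg at t=4 h): 320·exp(−0.02888·1) = 310.890 mg/L
C(5) = 134.158 + 360.814 + 73.360 + 311.479 + 310.890 = 1190.701 mg/L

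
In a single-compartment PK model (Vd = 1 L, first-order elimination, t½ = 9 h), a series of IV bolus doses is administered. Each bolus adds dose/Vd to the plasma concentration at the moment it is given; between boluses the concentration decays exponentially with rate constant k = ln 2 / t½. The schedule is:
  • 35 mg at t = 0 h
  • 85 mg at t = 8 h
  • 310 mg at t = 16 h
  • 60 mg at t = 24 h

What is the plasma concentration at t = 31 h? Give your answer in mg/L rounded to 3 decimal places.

k = ln 2 / 9 = 0.07702 per h
Dose 1 (35 mg at t=0 h): 35·exp(−0.07702·31) = 3.215 mg/L
Dose 2 (85 mg at t=8 h): 85·exp(−0.07702·23) = 14.458 mg/L
Dose 3 (310 mg at t=16 h): 310·exp(−0.07702·15) = 97.644 mg/L
Dose 4 (60 mg at t=24 h): 60·exp(−0.07702·7) = 34.996 mg/L
C(31) = 3.215 + 14.458 + 97.644 + 34.996 = 150.313 mg/L

150.313 mg/L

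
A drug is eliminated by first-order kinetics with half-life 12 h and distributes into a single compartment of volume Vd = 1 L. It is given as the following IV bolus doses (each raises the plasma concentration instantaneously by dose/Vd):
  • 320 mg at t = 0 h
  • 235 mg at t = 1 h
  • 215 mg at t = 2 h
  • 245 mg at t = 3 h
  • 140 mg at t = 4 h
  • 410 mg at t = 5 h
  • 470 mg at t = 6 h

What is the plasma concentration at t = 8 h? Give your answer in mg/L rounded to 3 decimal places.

k = ln 2 / 12 = 0.05776 per h
Dose 1 (320 mg at t=0 h): 320·exp(−0.05776·8) = 201.587 mg/L
Dose 2 (235 mg at t=1 h): 235·exp(−0.05776·7) = 156.844 mg/L
Dose 3 (215 mg at t=2 h): 215·exp(−0.05776·6) = 152.028 mg/L
Dose 4 (245 mg at t=3 h): 245·exp(−0.05776·5) = 183.543 mg/L
Dose 5 (140 mg at t=4 h): 140·exp(−0.05776·4) = 111.118 mg/L
Dose 6 (410 mg at t=5 h): 410·exp(−0.05776·3) = 344.768 mg/L
Dose 7 (470 mg at t=6 h): 470·exp(−0.05776·2) = 418.722 mg/L
C(8) = 201.587 + 156.844 + 152.028 + 183.543 + 111.118 + 344.768 + 418.722 = 1568.610 mg/L

1568.610 mg/L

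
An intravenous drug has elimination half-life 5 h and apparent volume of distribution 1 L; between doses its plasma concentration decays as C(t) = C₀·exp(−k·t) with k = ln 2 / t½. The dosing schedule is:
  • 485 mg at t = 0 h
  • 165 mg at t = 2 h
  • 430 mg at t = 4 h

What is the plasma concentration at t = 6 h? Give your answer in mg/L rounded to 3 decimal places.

k = ln 2 / 5 = 0.13863 per h
Dose 1 (485 mg at t=0 h): 485·exp(−0.13863·6) = 211.109 mg/L
Dose 2 (165 mg at t=2 h): 165·exp(−0.13863·4) = 94.768 mg/L
Dose 3 (430 mg at t=4 h): 430·exp(−0.13863·2) = 325.879 mg/L
C(6) = 211.109 + 94.768 + 325.879 = 631.755 mg/L

631.755 mg/L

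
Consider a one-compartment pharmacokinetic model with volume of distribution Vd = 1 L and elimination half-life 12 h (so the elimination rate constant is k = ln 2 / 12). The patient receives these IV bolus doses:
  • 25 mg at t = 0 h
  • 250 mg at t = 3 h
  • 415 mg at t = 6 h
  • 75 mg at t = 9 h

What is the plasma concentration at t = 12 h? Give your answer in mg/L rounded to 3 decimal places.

k = ln 2 / 12 = 0.05776 per h
Dose 1 (25 mg at t=0 h): 25·exp(−0.05776·12) = 12.500 mg/L
Dose 2 (250 mg at t=3 h): 250·exp(−0.05776·9) = 148.651 mg/L
Dose 3 (415 mg at t=6 h): 415·exp(−0.05776·6) = 293.449 mg/L
Dose 4 (75 mg at t=9 h): 75·exp(−0.05776·3) = 63.067 mg/L
C(12) = 12.500 + 148.651 + 293.449 + 63.067 = 517.667 mg/L

517.667 mg/L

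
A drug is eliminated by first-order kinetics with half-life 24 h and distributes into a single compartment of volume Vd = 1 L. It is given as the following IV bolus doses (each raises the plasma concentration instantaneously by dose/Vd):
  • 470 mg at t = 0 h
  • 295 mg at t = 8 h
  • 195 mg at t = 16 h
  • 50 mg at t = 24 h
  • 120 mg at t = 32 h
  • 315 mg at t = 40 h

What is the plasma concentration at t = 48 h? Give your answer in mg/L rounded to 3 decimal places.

k = ln 2 / 24 = 0.02888 per h
Dose 1 (470 mg at t=0 h): 470·exp(−0.02888·48) = 117.500 mg/L
Dose 2 (295 mg at t=8 h): 295·exp(−0.02888·40) = 92.919 mg/L
Dose 3 (195 mg at t=16 h): 195·exp(−0.02888·32) = 77.386 mg/L
Dose 4 (50 mg at t=24 h): 50·exp(−0.02888·24) = 25.000 mg/L
Dose 5 (120 mg at t=32 h): 120·exp(−0.02888·16) = 75.595 mg/L
Dose 6 (315 mg at t=40 h): 315·exp(−0.02888·8) = 250.016 mg/L
C(48) = 117.500 + 92.919 + 77.386 + 25.000 + 75.595 + 250.016 = 638.416 mg/L

638.416 mg/L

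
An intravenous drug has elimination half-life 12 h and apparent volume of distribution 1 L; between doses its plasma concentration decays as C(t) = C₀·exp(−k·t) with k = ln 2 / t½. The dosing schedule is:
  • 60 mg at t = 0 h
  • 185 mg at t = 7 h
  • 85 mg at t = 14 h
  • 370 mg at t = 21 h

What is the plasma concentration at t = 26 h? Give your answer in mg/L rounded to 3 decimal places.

394.787 mg/L

k = ln 2 / 12 = 0.05776 per h
Dose 1 (60 mg at t=0 h): 60·exp(−0.05776·26) = 13.363 mg/L
Dose 2 (185 mg at t=7 h): 185·exp(−0.05776·19) = 61.736 mg/L
Dose 3 (85 mg at t=14 h): 85·exp(−0.05776·12) = 42.500 mg/L
Dose 4 (370 mg at t=21 h): 370·exp(−0.05776·5) = 277.187 mg/L
C(26) = 13.363 + 61.736 + 42.500 + 277.187 = 394.787 mg/L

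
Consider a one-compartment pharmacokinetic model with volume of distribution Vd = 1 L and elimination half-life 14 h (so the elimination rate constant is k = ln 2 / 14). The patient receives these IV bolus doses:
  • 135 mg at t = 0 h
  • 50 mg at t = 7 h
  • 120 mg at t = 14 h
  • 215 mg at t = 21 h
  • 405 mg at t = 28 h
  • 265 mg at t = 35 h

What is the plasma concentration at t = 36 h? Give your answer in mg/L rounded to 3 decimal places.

702.036 mg/L

k = ln 2 / 14 = 0.04951 per h
Dose 1 (135 mg at t=0 h): 135·exp(−0.04951·36) = 22.712 mg/L
Dose 2 (50 mg at t=7 h): 50·exp(−0.04951·29) = 11.896 mg/L
Dose 3 (120 mg at t=14 h): 120·exp(−0.04951·22) = 40.377 mg/L
Dose 4 (215 mg at t=21 h): 215·exp(−0.04951·15) = 102.307 mg/L
Dose 5 (405 mg at t=28 h): 405·exp(−0.04951·8) = 272.545 mg/L
Dose 6 (265 mg at t=35 h): 265·exp(−0.04951·1) = 252.199 mg/L
C(36) = 22.712 + 11.896 + 40.377 + 102.307 + 272.545 + 252.199 = 702.036 mg/L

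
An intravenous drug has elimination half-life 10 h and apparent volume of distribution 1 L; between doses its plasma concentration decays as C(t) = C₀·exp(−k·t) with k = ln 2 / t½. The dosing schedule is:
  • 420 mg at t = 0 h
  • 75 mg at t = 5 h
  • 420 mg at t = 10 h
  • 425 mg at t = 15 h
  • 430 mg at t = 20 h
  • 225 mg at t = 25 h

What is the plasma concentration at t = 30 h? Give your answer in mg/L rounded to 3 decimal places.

695.117 mg/L

k = ln 2 / 10 = 0.06931 per h
Dose 1 (420 mg at t=0 h): 420·exp(−0.06931·30) = 52.500 mg/L
Dose 2 (75 mg at t=5 h): 75·exp(−0.06931·25) = 13.258 mg/L
Dose 3 (420 mg at t=10 h): 420·exp(−0.06931·20) = 105.000 mg/L
Dose 4 (425 mg at t=15 h): 425·exp(−0.06931·15) = 150.260 mg/L
Dose 5 (430 mg at t=20 h): 430·exp(−0.06931·10) = 215.000 mg/L
Dose 6 (225 mg at t=25 h): 225·exp(−0.06931·5) = 159.099 mg/L
C(30) = 52.500 + 13.258 + 105.000 + 150.260 + 215.000 + 159.099 = 695.117 mg/L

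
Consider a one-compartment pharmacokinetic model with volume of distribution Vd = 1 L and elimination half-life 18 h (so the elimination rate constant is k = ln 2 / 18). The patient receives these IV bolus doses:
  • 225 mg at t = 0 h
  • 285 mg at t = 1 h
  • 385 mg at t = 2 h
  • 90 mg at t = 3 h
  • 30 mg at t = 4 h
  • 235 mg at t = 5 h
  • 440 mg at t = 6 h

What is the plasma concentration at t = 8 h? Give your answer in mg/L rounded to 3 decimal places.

k = ln 2 / 18 = 0.03851 per h
Dose 1 (225 mg at t=0 h): 225·exp(−0.03851·8) = 165.345 mg/L
Dose 2 (285 mg at t=1 h): 285·exp(−0.03851·7) = 217.660 mg/L
Dose 3 (385 mg at t=2 h): 385·exp(−0.03851·6) = 305.575 mg/L
Dose 4 (90 mg at t=3 h): 90·exp(−0.03851·5) = 74.237 mg/L
Dose 5 (30 mg at t=4 h): 30·exp(−0.03851·4) = 25.717 mg/L
Dose 6 (235 mg at t=5 h): 235·exp(−0.03851·3) = 209.361 mg/L
Dose 7 (440 mg at t=6 h): 440·exp(−0.03851·2) = 407.385 mg/L
C(8) = 165.345 + 217.660 + 305.575 + 74.237 + 25.717 + 209.361 + 407.385 = 1405.280 mg/L

1405.280 mg/L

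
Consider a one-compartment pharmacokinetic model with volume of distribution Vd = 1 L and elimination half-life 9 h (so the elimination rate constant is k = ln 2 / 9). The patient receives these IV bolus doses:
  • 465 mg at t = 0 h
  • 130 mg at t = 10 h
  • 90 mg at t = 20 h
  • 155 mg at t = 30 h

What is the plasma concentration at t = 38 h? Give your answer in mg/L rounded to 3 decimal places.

146.164 mg/L

k = ln 2 / 9 = 0.07702 per h
Dose 1 (465 mg at t=0 h): 465·exp(−0.07702·38) = 24.914 mg/L
Dose 2 (130 mg at t=10 h): 130·exp(−0.07702·28) = 15.045 mg/L
Dose 3 (90 mg at t=20 h): 90·exp(−0.07702·18) = 22.500 mg/L
Dose 4 (155 mg at t=30 h): 155·exp(−0.07702·8) = 83.705 mg/L
C(38) = 24.914 + 15.045 + 22.500 + 83.705 = 146.164 mg/L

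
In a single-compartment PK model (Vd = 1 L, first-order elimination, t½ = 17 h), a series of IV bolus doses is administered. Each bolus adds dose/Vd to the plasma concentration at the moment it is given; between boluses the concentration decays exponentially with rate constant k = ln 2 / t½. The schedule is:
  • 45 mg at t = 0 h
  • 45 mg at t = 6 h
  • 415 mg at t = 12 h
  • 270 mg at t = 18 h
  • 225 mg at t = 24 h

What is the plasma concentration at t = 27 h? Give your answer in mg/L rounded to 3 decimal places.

k = ln 2 / 17 = 0.04077 per h
Dose 1 (45 mg at t=0 h): 45·exp(−0.04077·27) = 14.966 mg/L
Dose 2 (45 mg at t=6 h): 45·exp(−0.04077·21) = 19.114 mg/L
Dose 3 (415 mg at t=12 h): 415·exp(−0.04077·15) = 225.130 mg/L
Dose 4 (270 mg at t=18 h): 270·exp(−0.04077·9) = 187.066 mg/L
Dose 5 (225 mg at t=24 h): 225·exp(−0.04077·3) = 199.095 mg/L
C(27) = 14.966 + 19.114 + 225.130 + 187.066 + 199.095 = 645.371 mg/L

645.371 mg/L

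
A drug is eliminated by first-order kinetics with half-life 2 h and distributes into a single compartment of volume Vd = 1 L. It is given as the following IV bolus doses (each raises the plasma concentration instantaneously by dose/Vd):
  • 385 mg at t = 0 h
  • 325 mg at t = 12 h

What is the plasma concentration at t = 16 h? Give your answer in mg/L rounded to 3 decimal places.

k = ln 2 / 2 = 0.34657 per h
Dose 1 (385 mg at t=0 h): 385·exp(−0.34657·16) = 1.504 mg/L
Dose 2 (325 mg at t=12 h): 325·exp(−0.34657·4) = 81.250 mg/L
C(16) = 1.504 + 81.250 = 82.754 mg/L

82.754 mg/L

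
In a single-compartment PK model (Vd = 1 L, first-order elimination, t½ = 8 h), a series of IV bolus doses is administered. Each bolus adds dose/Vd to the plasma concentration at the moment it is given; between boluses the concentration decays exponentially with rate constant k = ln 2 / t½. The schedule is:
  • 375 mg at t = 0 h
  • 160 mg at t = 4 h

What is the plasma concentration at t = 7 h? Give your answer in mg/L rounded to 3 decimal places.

327.847 mg/L

k = ln 2 / 8 = 0.08664 per h
Dose 1 (375 mg at t=0 h): 375·exp(−0.08664·7) = 204.470 mg/L
Dose 2 (160 mg at t=4 h): 160·exp(−0.08664·3) = 123.377 mg/L
C(7) = 204.470 + 123.377 = 327.847 mg/L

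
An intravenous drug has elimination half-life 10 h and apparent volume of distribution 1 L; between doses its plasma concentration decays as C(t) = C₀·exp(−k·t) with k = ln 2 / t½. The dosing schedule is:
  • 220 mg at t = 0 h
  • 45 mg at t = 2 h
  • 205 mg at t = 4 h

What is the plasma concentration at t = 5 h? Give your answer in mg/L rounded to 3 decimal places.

383.387 mg/L

k = ln 2 / 10 = 0.06931 per h
Dose 1 (220 mg at t=0 h): 220·exp(−0.06931·5) = 155.563 mg/L
Dose 2 (45 mg at t=2 h): 45·exp(−0.06931·3) = 36.551 mg/L
Dose 3 (205 mg at t=4 h): 205·exp(−0.06931·1) = 191.272 mg/L
C(5) = 155.563 + 36.551 + 191.272 = 383.387 mg/L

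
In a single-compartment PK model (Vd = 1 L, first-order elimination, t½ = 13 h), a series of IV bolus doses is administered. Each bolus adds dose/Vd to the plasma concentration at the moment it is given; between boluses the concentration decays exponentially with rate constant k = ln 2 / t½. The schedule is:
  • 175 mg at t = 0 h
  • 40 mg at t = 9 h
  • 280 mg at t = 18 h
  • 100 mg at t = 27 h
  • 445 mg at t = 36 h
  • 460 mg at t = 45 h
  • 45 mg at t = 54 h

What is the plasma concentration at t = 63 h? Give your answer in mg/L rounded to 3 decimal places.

357.916 mg/L

k = ln 2 / 13 = 0.05332 per h
Dose 1 (175 mg at t=0 h): 175·exp(−0.05332·63) = 6.084 mg/L
Dose 2 (40 mg at t=9 h): 40·exp(−0.05332·54) = 2.247 mg/L
Dose 3 (280 mg at t=18 h): 280·exp(−0.05332·45) = 25.417 mg/L
Dose 4 (100 mg at t=27 h): 100·exp(−0.05332·36) = 14.668 mg/L
Dose 5 (445 mg at t=36 h): 445·exp(−0.05332·27) = 105.474 mg/L
Dose 6 (460 mg at t=45 h): 460·exp(−0.05332·18) = 176.176 mg/L
Dose 7 (45 mg at t=54 h): 45·exp(−0.05332·9) = 27.849 mg/L
C(63) = 6.084 + 2.247 + 25.417 + 14.668 + 105.474 + 176.176 + 27.849 = 357.916 mg/L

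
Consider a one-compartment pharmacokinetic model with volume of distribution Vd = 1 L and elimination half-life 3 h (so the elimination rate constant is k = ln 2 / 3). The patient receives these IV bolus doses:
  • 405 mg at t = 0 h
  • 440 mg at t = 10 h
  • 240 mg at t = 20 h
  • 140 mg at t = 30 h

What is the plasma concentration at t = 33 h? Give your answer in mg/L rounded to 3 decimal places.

84.269 mg/L

k = ln 2 / 3 = 0.23105 per h
Dose 1 (405 mg at t=0 h): 405·exp(−0.23105·33) = 0.198 mg/L
Dose 2 (440 mg at t=10 h): 440·exp(−0.23105·23) = 2.165 mg/L
Dose 3 (240 mg at t=20 h): 240·exp(−0.23105·13) = 11.906 mg/L
Dose 4 (140 mg at t=30 h): 140·exp(−0.23105·3) = 70.000 mg/L
C(33) = 0.198 + 2.165 + 11.906 + 70.000 = 84.269 mg/L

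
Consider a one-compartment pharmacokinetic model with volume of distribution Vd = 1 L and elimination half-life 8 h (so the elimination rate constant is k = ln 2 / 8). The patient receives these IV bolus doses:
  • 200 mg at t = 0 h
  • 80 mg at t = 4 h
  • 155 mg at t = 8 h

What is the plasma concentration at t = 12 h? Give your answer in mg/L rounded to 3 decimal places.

220.312 mg/L

k = ln 2 / 8 = 0.08664 per h
Dose 1 (200 mg at t=0 h): 200·exp(−0.08664·12) = 70.711 mg/L
Dose 2 (80 mg at t=4 h): 80·exp(−0.08664·8) = 40.000 mg/L
Dose 3 (155 mg at t=8 h): 155·exp(−0.08664·4) = 109.602 mg/L
C(12) = 70.711 + 40.000 + 109.602 = 220.312 mg/L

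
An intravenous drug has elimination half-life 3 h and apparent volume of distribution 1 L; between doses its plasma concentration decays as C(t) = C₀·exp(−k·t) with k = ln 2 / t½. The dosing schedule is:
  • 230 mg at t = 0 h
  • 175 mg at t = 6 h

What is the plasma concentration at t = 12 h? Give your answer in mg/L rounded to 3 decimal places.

k = ln 2 / 3 = 0.23105 per h
Dose 1 (230 mg at t=0 h): 230·exp(−0.23105·12) = 14.375 mg/L
Dose 2 (175 mg at t=6 h): 175·exp(−0.23105·6) = 43.750 mg/L
C(12) = 14.375 + 43.750 = 58.125 mg/L

58.125 mg/L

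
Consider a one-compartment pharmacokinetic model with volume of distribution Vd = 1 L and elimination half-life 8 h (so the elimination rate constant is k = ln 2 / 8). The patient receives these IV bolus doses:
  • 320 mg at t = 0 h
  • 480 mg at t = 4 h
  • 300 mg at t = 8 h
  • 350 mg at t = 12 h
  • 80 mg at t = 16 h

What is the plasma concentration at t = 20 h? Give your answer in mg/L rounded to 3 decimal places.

k = ln 2 / 8 = 0.08664 per h
Dose 1 (320 mg at t=0 h): 320·exp(−0.08664·20) = 56.569 mg/L
Dose 2 (480 mg at t=4 h): 480·exp(−0.08664·16) = 120.000 mg/L
Dose 3 (300 mg at t=8 h): 300·exp(−0.08664·12) = 106.066 mg/L
Dose 4 (350 mg at t=12 h): 350·exp(−0.08664·8) = 175.000 mg/L
Dose 5 (80 mg at t=16 h): 80·exp(−0.08664·4) = 56.569 mg/L
C(20) = 56.569 + 120.000 + 106.066 + 175.000 + 56.569 = 514.203 mg/L

514.203 mg/L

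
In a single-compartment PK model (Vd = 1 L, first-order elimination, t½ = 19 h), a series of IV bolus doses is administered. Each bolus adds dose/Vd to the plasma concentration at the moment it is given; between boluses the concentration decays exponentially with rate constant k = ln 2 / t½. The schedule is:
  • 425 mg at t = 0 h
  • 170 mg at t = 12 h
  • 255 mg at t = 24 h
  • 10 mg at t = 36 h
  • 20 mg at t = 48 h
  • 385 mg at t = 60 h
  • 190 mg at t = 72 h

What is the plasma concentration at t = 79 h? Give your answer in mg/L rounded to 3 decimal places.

421.068 mg/L

k = ln 2 / 19 = 0.03648 per h
Dose 1 (425 mg at t=0 h): 425·exp(−0.03648·79) = 23.809 mg/L
Dose 2 (170 mg at t=12 h): 170·exp(−0.03648·67) = 14.754 mg/L
Dose 3 (255 mg at t=24 h): 255·exp(−0.03648·55) = 34.288 mg/L
Dose 4 (10 mg at t=36 h): 10·exp(−0.03648·43) = 2.083 mg/L
Dose 5 (20 mg at t=48 h): 20·exp(−0.03648·31) = 6.455 mg/L
Dose 6 (385 mg at t=60 h): 385·exp(−0.03648·19) = 192.500 mg/L
Dose 7 (190 mg at t=72 h): 190·exp(−0.03648·7) = 147.180 mg/L
C(79) = 23.809 + 14.754 + 34.288 + 2.083 + 6.455 + 192.500 + 147.180 = 421.068 mg/L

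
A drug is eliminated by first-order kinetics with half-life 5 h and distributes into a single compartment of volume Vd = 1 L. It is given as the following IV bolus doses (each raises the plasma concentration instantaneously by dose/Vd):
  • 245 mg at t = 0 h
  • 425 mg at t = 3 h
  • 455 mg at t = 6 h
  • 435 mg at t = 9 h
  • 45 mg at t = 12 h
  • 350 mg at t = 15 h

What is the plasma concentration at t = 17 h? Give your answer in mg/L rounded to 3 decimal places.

k = ln 2 / 5 = 0.13863 per h
Dose 1 (245 mg at t=0 h): 245·exp(−0.13863·17) = 23.209 mg/L
Dose 2 (425 mg at t=3 h): 425·exp(−0.13863·14) = 61.025 mg/L
Dose 3 (455 mg at t=6 h): 455·exp(−0.13863·11) = 99.025 mg/L
Dose 4 (435 mg at t=9 h): 435·exp(−0.13863·8) = 143.496 mg/L
Dose 5 (45 mg at t=12 h): 45·exp(−0.13863·5) = 22.500 mg/L
Dose 6 (350 mg at t=15 h): 350·exp(−0.13863·2) = 265.250 mg/L
C(17) = 23.209 + 61.025 + 99.025 + 143.496 + 22.500 + 265.250 = 614.506 mg/L

614.506 mg/L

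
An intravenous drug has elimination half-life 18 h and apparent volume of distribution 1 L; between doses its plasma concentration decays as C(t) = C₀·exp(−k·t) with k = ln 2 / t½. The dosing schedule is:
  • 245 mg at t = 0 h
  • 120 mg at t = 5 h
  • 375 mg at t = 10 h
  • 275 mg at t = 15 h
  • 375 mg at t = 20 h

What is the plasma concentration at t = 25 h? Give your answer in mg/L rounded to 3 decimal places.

k = ln 2 / 18 = 0.03851 per h
Dose 1 (245 mg at t=0 h): 245·exp(−0.03851·25) = 93.555 mg/L
Dose 2 (120 mg at t=5 h): 120·exp(−0.03851·20) = 55.552 mg/L
Dose 3 (375 mg at t=10 h): 375·exp(−0.03851·15) = 210.462 mg/L
Dose 4 (275 mg at t=15 h): 275·exp(−0.03851·10) = 187.109 mg/L
Dose 5 (375 mg at t=20 h): 375·exp(−0.03851·5) = 309.323 mg/L
C(25) = 93.555 + 55.552 + 210.462 + 187.109 + 309.323 = 856.001 mg/L

856.001 mg/L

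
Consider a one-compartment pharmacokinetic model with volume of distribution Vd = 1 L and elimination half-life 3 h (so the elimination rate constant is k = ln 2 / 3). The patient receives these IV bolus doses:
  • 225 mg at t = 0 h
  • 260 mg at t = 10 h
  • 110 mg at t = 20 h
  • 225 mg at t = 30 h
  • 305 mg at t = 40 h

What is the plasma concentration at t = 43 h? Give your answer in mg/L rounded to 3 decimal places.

164.341 mg/L

k = ln 2 / 3 = 0.23105 per h
Dose 1 (225 mg at t=0 h): 225·exp(−0.23105·43) = 0.011 mg/L
Dose 2 (260 mg at t=10 h): 260·exp(−0.23105·33) = 0.127 mg/L
Dose 3 (110 mg at t=20 h): 110·exp(−0.23105·23) = 0.541 mg/L
Dose 4 (225 mg at t=30 h): 225·exp(−0.23105·13) = 11.161 mg/L
Dose 5 (305 mg at t=40 h): 305·exp(−0.23105·3) = 152.500 mg/L
C(43) = 0.011 + 0.127 + 0.541 + 11.161 + 152.500 = 164.341 mg/L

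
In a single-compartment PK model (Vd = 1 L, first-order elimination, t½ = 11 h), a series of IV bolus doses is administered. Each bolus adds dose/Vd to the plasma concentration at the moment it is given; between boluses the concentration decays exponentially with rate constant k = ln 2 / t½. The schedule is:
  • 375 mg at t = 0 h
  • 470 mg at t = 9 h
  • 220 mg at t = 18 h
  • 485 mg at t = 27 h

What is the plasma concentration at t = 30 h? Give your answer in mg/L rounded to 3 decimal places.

686.514 mg/L

k = ln 2 / 11 = 0.06301 per h
Dose 1 (375 mg at t=0 h): 375·exp(−0.06301·30) = 56.629 mg/L
Dose 2 (470 mg at t=9 h): 470·exp(−0.06301·21) = 125.142 mg/L
Dose 3 (220 mg at t=18 h): 220·exp(−0.06301·12) = 103.282 mg/L
Dose 4 (485 mg at t=27 h): 485·exp(−0.06301·3) = 401.460 mg/L
C(30) = 56.629 + 125.142 + 103.282 + 401.460 = 686.514 mg/L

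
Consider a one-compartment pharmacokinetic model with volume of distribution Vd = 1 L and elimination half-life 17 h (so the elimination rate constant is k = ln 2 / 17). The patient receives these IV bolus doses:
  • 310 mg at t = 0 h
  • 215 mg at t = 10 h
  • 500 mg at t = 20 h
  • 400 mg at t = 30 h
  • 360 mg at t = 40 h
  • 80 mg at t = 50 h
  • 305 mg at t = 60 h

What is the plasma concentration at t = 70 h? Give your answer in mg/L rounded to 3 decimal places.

524.088 mg/L

k = ln 2 / 17 = 0.04077 per h
Dose 1 (310 mg at t=0 h): 310·exp(−0.04077·70) = 17.858 mg/L
Dose 2 (215 mg at t=10 h): 215·exp(−0.04077·60) = 18.620 mg/L
Dose 3 (500 mg at t=20 h): 500·exp(−0.04077·50) = 65.101 mg/L
Dose 4 (400 mg at t=30 h): 400·exp(−0.04077·40) = 78.299 mg/L
Dose 5 (360 mg at t=40 h): 360·exp(−0.04077·30) = 105.943 mg/L
Dose 6 (80 mg at t=50 h): 80·exp(−0.04077·20) = 35.395 mg/L
Dose 7 (305 mg at t=60 h): 305·exp(−0.04077·10) = 202.873 mg/L
C(70) = 17.858 + 18.620 + 65.101 + 78.299 + 105.943 + 35.395 + 202.873 = 524.088 mg/L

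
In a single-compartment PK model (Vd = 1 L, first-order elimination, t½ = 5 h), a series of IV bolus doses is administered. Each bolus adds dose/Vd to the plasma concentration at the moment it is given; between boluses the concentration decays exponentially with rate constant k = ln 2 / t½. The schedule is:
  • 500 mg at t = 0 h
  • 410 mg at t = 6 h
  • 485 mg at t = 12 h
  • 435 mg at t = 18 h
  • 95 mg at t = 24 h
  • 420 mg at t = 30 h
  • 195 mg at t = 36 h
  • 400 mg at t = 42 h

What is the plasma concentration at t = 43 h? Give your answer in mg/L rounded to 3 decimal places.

522.113 mg/L

k = ln 2 / 5 = 0.13863 per h
Dose 1 (500 mg at t=0 h): 500·exp(−0.13863·43) = 1.289 mg/L
Dose 2 (410 mg at t=6 h): 410·exp(−0.13863·37) = 2.428 mg/L
Dose 3 (485 mg at t=12 h): 485·exp(−0.13863·31) = 6.597 mg/L
Dose 4 (435 mg at t=18 h): 435·exp(−0.13863·25) = 13.594 mg/L
Dose 5 (95 mg at t=24 h): 95·exp(−0.13863·19) = 6.820 mg/L
Dose 6 (420 mg at t=30 h): 420·exp(−0.13863·13) = 69.274 mg/L
Dose 7 (195 mg at t=36 h): 195·exp(−0.13863·7) = 73.891 mg/L
Dose 8 (400 mg at t=42 h): 400·exp(−0.13863·1) = 348.220 mg/L
C(43) = 1.289 + 2.428 + 6.597 + 13.594 + 6.820 + 69.274 + 73.891 + 348.220 = 522.113 mg/L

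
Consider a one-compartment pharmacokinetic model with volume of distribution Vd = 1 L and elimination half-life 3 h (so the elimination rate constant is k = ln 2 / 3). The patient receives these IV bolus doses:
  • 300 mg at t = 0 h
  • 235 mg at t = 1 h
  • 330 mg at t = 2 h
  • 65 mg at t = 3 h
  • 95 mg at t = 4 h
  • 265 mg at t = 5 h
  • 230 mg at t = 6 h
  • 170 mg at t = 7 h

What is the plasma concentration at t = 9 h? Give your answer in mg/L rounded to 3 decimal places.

k = ln 2 / 3 = 0.23105 per h
Dose 1 (300 mg at t=0 h): 300·exp(−0.23105·9) = 37.500 mg/L
Dose 2 (235 mg at t=1 h): 235·exp(−0.23105·8) = 37.010 mg/L
Dose 3 (330 mg at t=2 h): 330·exp(−0.23105·7) = 65.480 mg/L
Dose 4 (65 mg at t=3 h): 65·exp(−0.23105·6) = 16.250 mg/L
Dose 5 (95 mg at t=4 h): 95·exp(−0.23105·5) = 29.923 mg/L
Dose 6 (265 mg at t=5 h): 265·exp(−0.23105·4) = 105.165 mg/L
Dose 7 (230 mg at t=6 h): 230·exp(−0.23105·3) = 115.000 mg/L
Dose 8 (170 mg at t=7 h): 170·exp(−0.23105·2) = 107.093 mg/L
C(9) = 37.500 + 37.010 + 65.480 + 16.250 + 29.923 + 105.165 + 115.000 + 107.093 = 513.422 mg/L

513.422 mg/L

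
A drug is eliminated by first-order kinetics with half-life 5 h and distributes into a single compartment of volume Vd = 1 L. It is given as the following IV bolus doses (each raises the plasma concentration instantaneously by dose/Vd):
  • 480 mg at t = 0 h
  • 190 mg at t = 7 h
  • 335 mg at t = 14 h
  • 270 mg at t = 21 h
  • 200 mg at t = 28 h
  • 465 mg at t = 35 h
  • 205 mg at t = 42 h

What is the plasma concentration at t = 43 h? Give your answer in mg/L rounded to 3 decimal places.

378.186 mg/L

k = ln 2 / 5 = 0.13863 per h
Dose 1 (480 mg at t=0 h): 480·exp(−0.13863·43) = 1.237 mg/L
Dose 2 (190 mg at t=7 h): 190·exp(−0.13863·36) = 1.292 mg/L
Dose 3 (335 mg at t=14 h): 335·exp(−0.13863·29) = 6.013 mg/L
Dose 4 (270 mg at t=21 h): 270·exp(−0.13863·22) = 12.789 mg/L
Dose 5 (200 mg at t=28 h): 200·exp(−0.13863·15) = 25.000 mg/L
Dose 6 (465 mg at t=35 h): 465·exp(−0.13863·8) = 153.393 mg/L
Dose 7 (205 mg at t=42 h): 205·exp(−0.13863·1) = 178.463 mg/L
C(43) = 1.237 + 1.292 + 6.013 + 12.789 + 25.000 + 153.393 + 178.463 = 378.186 mg/L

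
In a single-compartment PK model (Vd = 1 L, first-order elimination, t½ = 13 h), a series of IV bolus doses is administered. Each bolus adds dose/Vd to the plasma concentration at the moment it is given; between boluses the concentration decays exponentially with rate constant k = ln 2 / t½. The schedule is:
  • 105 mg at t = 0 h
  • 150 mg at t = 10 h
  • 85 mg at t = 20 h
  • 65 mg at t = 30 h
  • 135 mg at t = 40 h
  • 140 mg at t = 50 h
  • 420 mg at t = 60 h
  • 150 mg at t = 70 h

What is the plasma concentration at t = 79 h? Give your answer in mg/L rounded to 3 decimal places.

k = ln 2 / 13 = 0.05332 per h
Dose 1 (105 mg at t=0 h): 105·exp(−0.05332·79) = 1.555 mg/L
Dose 2 (150 mg at t=10 h): 150·exp(−0.05332·69) = 3.787 mg/L
Dose 3 (85 mg at t=20 h): 85·exp(−0.05332·59) = 3.658 mg/L
Dose 4 (65 mg at t=30 h): 65·exp(−0.05332·49) = 4.767 mg/L
Dose 5 (135 mg at t=40 h): 135·exp(−0.05332·39) = 16.875 mg/L
Dose 6 (140 mg at t=50 h): 140·exp(−0.05332·29) = 29.826 mg/L
Dose 7 (420 mg at t=60 h): 420·exp(−0.05332·19) = 152.504 mg/L
Dose 8 (150 mg at t=70 h): 150·exp(−0.05332·9) = 92.829 mg/L
C(79) = 1.555 + 3.787 + 3.658 + 4.767 + 16.875 + 29.826 + 152.504 + 92.829 = 305.803 mg/L

305.803 mg/L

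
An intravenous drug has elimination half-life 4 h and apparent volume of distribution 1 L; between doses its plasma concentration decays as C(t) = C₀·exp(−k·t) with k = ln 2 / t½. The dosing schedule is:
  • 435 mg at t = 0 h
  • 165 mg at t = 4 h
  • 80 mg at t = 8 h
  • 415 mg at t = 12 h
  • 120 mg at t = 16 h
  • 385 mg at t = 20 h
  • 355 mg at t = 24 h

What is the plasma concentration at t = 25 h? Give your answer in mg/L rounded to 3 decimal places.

543.495 mg/L

k = ln 2 / 4 = 0.17329 per h
Dose 1 (435 mg at t=0 h): 435·exp(−0.17329·25) = 5.715 mg/L
Dose 2 (165 mg at t=4 h): 165·exp(−0.17329·21) = 4.336 mg/L
Dose 3 (80 mg at t=8 h): 80·exp(−0.17329·17) = 4.204 mg/L
Dose 4 (415 mg at t=12 h): 415·exp(−0.17329·13) = 43.622 mg/L
Dose 5 (120 mg at t=16 h): 120·exp(−0.17329·9) = 25.227 mg/L
Dose 6 (385 mg at t=20 h): 385·exp(−0.17329·5) = 161.873 mg/L
Dose 7 (355 mg at t=24 h): 355·exp(−0.17329·1) = 298.518 mg/L
C(25) = 5.715 + 4.336 + 4.204 + 43.622 + 25.227 + 161.873 + 298.518 = 543.495 mg/L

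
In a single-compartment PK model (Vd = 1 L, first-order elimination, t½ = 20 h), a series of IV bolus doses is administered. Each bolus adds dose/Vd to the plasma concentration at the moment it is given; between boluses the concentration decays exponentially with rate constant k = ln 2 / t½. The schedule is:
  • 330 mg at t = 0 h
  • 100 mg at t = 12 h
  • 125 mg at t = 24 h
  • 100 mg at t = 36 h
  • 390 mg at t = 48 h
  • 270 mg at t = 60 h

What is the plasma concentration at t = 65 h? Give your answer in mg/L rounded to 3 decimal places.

560.815 mg/L

k = ln 2 / 20 = 0.03466 per h
Dose 1 (330 mg at t=0 h): 330·exp(−0.03466·65) = 34.687 mg/L
Dose 2 (100 mg at t=12 h): 100·exp(−0.03466·53) = 15.932 mg/L
Dose 3 (125 mg at t=24 h): 125·exp(−0.03466·41) = 30.186 mg/L
Dose 4 (100 mg at t=36 h): 100·exp(−0.03466·29) = 36.602 mg/L
Dose 5 (390 mg at t=48 h): 390·exp(−0.03466·17) = 216.366 mg/L
Dose 6 (270 mg at t=60 h): 270·exp(−0.03466·5) = 227.042 mg/L
C(65) = 34.687 + 15.932 + 30.186 + 36.602 + 216.366 + 227.042 = 560.815 mg/L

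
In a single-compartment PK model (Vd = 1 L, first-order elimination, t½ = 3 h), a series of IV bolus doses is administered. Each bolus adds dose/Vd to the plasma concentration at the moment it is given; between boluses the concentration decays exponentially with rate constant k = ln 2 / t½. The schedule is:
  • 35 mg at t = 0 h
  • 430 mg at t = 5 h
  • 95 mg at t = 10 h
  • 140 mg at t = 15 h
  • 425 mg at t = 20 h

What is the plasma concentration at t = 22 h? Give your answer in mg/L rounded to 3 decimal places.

k = ln 2 / 3 = 0.23105 per h
Dose 1 (35 mg at t=0 h): 35·exp(−0.23105·22) = 0.217 mg/L
Dose 2 (430 mg at t=5 h): 430·exp(−0.23105·17) = 8.465 mg/L
Dose 3 (95 mg at t=10 h): 95·exp(−0.23105·12) = 5.938 mg/L
Dose 4 (140 mg at t=15 h): 140·exp(−0.23105·7) = 27.780 mg/L
Dose 5 (425 mg at t=20 h): 425·exp(−0.23105·2) = 267.733 mg/L
C(22) = 0.217 + 8.465 + 5.938 + 27.780 + 267.733 = 310.132 mg/L

310.132 mg/L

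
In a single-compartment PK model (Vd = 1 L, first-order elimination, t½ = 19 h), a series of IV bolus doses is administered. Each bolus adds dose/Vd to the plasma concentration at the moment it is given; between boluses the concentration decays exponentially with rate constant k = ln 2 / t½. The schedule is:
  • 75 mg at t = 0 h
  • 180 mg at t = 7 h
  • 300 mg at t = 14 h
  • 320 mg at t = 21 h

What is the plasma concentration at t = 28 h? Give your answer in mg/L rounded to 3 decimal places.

k = ln 2 / 19 = 0.03648 per h
Dose 1 (75 mg at t=0 h): 75·exp(−0.03648·28) = 27.005 mg/L
Dose 2 (180 mg at t=7 h): 180·exp(−0.03648·21) = 83.667 mg/L
Dose 3 (300 mg at t=14 h): 300·exp(−0.03648·14) = 180.015 mg/L
Dose 4 (320 mg at t=21 h): 320·exp(−0.03648·7) = 247.882 mg/L
C(28) = 27.005 + 83.667 + 180.015 + 247.882 = 538.569 mg/L

538.569 mg/L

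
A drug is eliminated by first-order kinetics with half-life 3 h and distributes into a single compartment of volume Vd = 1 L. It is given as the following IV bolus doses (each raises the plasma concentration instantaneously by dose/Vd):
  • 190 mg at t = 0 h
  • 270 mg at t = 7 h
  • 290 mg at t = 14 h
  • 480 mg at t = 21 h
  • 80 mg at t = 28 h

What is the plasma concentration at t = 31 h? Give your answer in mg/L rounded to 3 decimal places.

k = ln 2 / 3 = 0.23105 per h
Dose 1 (190 mg at t=0 h): 190·exp(−0.23105·31) = 0.147 mg/L
Dose 2 (270 mg at t=7 h): 270·exp(−0.23105·24) = 1.055 mg/L
Dose 3 (290 mg at t=14 h): 290·exp(−0.23105·17) = 5.709 mg/L
Dose 4 (480 mg at t=21 h): 480·exp(−0.23105·10) = 47.622 mg/L
Dose 5 (80 mg at t=28 h): 80·exp(−0.23105·3) = 40.000 mg/L
C(31) = 0.147 + 1.055 + 5.709 + 47.622 + 40.000 = 94.533 mg/L

94.533 mg/L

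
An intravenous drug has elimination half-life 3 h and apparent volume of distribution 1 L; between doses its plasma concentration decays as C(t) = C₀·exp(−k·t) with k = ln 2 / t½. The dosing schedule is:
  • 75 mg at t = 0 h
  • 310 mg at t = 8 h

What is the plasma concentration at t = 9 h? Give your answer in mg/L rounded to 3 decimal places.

255.422 mg/L

k = ln 2 / 3 = 0.23105 per h
Dose 1 (75 mg at t=0 h): 75·exp(−0.23105·9) = 9.375 mg/L
Dose 2 (310 mg at t=8 h): 310·exp(−0.23105·1) = 246.047 mg/L
C(9) = 9.375 + 246.047 = 255.422 mg/L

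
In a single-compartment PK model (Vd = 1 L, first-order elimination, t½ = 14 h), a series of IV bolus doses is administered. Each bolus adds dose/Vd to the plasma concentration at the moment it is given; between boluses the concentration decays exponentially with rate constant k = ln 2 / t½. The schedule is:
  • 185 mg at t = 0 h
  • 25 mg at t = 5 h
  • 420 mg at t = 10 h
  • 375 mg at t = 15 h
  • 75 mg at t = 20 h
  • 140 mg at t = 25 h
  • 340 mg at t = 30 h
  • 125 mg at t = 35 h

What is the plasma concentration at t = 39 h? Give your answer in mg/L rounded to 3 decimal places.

k = ln 2 / 14 = 0.04951 per h
Dose 1 (185 mg at t=0 h): 185·exp(−0.04951·39) = 26.828 mg/L
Dose 2 (25 mg at t=5 h): 25·exp(−0.04951·34) = 4.644 mg/L
Dose 3 (420 mg at t=10 h): 420·exp(−0.04951·29) = 99.928 mg/L
Dose 4 (375 mg at t=15 h): 375·exp(−0.04951·24) = 114.283 mg/L
Dose 5 (75 mg at t=20 h): 75·exp(−0.04951·19) = 29.277 mg/L
Dose 6 (140 mg at t=25 h): 140·exp(−0.04951·14) = 70.000 mg/L
Dose 7 (340 mg at t=30 h): 340·exp(−0.04951·9) = 217.751 mg/L
Dose 8 (125 mg at t=35 h): 125·exp(−0.04951·4) = 102.542 mg/L
C(39) = 26.828 + 4.644 + 99.928 + 114.283 + 29.277 + 70.000 + 217.751 + 102.542 = 665.251 mg/L

665.251 mg/L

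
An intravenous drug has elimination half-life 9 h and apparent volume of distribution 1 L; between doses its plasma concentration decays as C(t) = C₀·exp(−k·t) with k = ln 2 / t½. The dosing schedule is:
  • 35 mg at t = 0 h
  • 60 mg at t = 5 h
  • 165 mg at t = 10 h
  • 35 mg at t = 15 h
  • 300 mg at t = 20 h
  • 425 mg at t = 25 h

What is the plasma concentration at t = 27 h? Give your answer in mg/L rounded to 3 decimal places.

k = ln 2 / 9 = 0.07702 per h
Dose 1 (35 mg at t=0 h): 35·exp(−0.07702·27) = 4.375 mg/L
Dose 2 (60 mg at t=5 h): 60·exp(−0.07702·22) = 11.023 mg/L
Dose 3 (165 mg at t=10 h): 165·exp(−0.07702·17) = 44.552 mg/L
Dose 4 (35 mg at t=15 h): 35·exp(−0.07702·12) = 13.890 mg/L
Dose 5 (300 mg at t=20 h): 300·exp(−0.07702·7) = 174.979 mg/L
Dose 6 (425 mg at t=25 h): 425·exp(−0.07702·2) = 364.329 mg/L
C(27) = 4.375 + 11.023 + 44.552 + 13.890 + 174.979 + 364.329 = 613.148 mg/L

613.148 mg/L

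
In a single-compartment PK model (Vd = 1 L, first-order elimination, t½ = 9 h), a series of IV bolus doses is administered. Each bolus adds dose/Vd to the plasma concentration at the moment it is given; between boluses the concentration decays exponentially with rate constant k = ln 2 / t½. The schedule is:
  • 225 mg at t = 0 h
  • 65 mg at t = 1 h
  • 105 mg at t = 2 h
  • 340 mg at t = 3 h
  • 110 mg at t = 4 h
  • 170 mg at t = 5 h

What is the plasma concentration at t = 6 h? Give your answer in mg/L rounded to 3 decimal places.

784.682 mg/L

k = ln 2 / 9 = 0.07702 per h
Dose 1 (225 mg at t=0 h): 225·exp(−0.07702·6) = 141.741 mg/L
Dose 2 (65 mg at t=1 h): 65·exp(−0.07702·5) = 44.226 mg/L
Dose 3 (105 mg at t=2 h): 105·exp(−0.07702·4) = 77.161 mg/L
Dose 4 (340 mg at t=3 h): 340·exp(−0.07702·3) = 269.858 mg/L
Dose 5 (110 mg at t=4 h): 110·exp(−0.07702·2) = 94.297 mg/L
Dose 6 (170 mg at t=5 h): 170·exp(−0.07702·1) = 157.399 mg/L
C(6) = 141.741 + 44.226 + 77.161 + 269.858 + 94.297 + 157.399 = 784.682 mg/L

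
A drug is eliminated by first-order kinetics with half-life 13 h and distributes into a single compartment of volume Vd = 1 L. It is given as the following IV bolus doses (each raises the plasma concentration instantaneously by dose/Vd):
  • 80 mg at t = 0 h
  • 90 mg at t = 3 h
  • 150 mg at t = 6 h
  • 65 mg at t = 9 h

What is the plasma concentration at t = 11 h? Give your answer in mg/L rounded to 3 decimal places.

k = ln 2 / 13 = 0.05332 per h
Dose 1 (80 mg at t=0 h): 80·exp(−0.05332·11) = 44.501 mg/L
Dose 2 (90 mg at t=3 h): 90·exp(−0.05332·8) = 58.748 mg/L
Dose 3 (150 mg at t=6 h): 150·exp(−0.05332·5) = 114.897 mg/L
Dose 4 (65 mg at t=9 h): 65·exp(−0.05332·2) = 58.425 mg/L
C(11) = 44.501 + 58.748 + 114.897 + 58.425 = 276.572 mg/L

276.572 mg/L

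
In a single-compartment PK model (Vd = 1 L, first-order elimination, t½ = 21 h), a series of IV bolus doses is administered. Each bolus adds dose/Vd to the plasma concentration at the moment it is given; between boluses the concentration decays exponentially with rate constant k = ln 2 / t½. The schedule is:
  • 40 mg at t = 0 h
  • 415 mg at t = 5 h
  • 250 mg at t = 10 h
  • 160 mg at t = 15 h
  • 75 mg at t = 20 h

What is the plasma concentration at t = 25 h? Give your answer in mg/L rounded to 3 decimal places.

562.976 mg/L

k = ln 2 / 21 = 0.03301 per h
Dose 1 (40 mg at t=0 h): 40·exp(−0.03301·25) = 17.526 mg/L
Dose 2 (415 mg at t=5 h): 415·exp(−0.03301·20) = 214.463 mg/L
Dose 3 (250 mg at t=10 h): 250·exp(−0.03301·15) = 152.377 mg/L
Dose 4 (160 mg at t=15 h): 160·exp(−0.03301·10) = 115.020 mg/L
Dose 5 (75 mg at t=20 h): 75·exp(−0.03301·5) = 63.590 mg/L
C(25) = 17.526 + 214.463 + 152.377 + 115.020 + 63.590 = 562.976 mg/L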